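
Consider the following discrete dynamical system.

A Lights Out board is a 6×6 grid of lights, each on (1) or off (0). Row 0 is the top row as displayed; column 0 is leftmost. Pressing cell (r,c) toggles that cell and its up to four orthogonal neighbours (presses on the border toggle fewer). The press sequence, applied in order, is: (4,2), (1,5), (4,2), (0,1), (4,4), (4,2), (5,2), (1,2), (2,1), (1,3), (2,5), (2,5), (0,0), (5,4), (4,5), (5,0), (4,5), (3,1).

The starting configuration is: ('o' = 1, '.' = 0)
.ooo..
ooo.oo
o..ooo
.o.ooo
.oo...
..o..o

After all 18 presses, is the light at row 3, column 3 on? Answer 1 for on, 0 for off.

[0] .ooo..
ooo.oo
o..ooo
.o.ooo
.oo...
..o..o
[1] .ooo..
ooo.oo
o..ooo
.ooooo
...o..
.....o
[2] .ooo.o
ooo...
o..oo.
.ooooo
...o..
.....o
[3] .ooo.o
ooo...
o..oo.
.o.ooo
.oo...
..o..o
[4] o..o.o
o.o...
o..oo.
.o.ooo
.oo...
..o..o
[5] o..o.o
o.o...
o..oo.
.o.o.o
.ooooo
..o.oo
[6] o..o.o
o.o...
o..oo.
.ooo.o
....oo
....oo
[7] o..o.o
o.o...
o..oo.
.ooo.o
..o.oo
.ooooo
[8] o.oo.o
oo.o..
o.ooo.
.ooo.o
..o.oo
.ooooo
[9] o.oo.o
o..o..
.o.oo.
..oo.o
..o.oo
.ooooo
[10] o.o..o
o.o.o.
.o..o.
..oo.o
..o.oo
.ooooo
[11] o.o..o
o.o.oo
.o...o
..oo..
..o.oo
.ooooo
[12] o.o..o
o.o.o.
.o..o.
..oo.o
..o.oo
.ooooo
[13] .oo..o
..o.o.
.o..o.
..oo.o
..o.oo
.ooooo
[14] .oo..o
..o.o.
.o..o.
..oo.o
..o..o
.oo...
[15] .oo..o
..o.o.
.o..o.
..oo..
..o.o.
.oo..o
[16] .oo..o
..o.o.
.o..o.
..oo..
o.o.o.
o.o..o
[17] .oo..o
..o.o.
.o..o.
..oo.o
o.o..o
o.o...
[18] .oo..o
..o.o.
....o.
oo.o.o
ooo..o
o.o...

1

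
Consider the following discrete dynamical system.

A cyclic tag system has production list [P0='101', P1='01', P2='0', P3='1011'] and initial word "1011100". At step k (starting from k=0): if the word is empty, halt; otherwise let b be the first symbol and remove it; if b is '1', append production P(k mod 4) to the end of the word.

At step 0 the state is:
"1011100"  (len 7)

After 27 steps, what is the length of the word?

24

gen 0: "1011100"  (len 7)
gen 1: "011100101"  (len 9)
gen 2: "11100101"  (len 8)
gen 3: "11001010"  (len 8)
gen 4: "10010101011"  (len 11)
gen 5: "0010101011101"  (len 13)
gen 6: "010101011101"  (len 12)
gen 7: "10101011101"  (len 11)
gen 8: "01010111011011"  (len 14)
gen 9: "1010111011011"  (len 13)
gen 10: "01011101101101"  (len 14)
gen 11: "1011101101101"  (len 13)
gen 12: "0111011011011011"  (len 16)
gen 13: "111011011011011"  (len 15)
gen 14: "1101101101101101"  (len 16)
gen 15: "1011011011011010"  (len 16)
gen 16: "0110110110110101011"  (len 19)
gen 17: "110110110110101011"  (len 18)
gen 18: "1011011011010101101"  (len 19)
gen 19: "0110110110101011010"  (len 19)
gen 20: "110110110101011010"  (len 18)
gen 21: "10110110101011010101"  (len 20)
gen 22: "011011010101101010101"  (len 21)
gen 23: "11011010101101010101"  (len 20)
gen 24: "10110101011010101011011"  (len 23)
gen 25: "0110101011010101011011101"  (len 25)
gen 26: "110101011010101011011101"  (len 24)
gen 27: "101010110101010110111010"  (len 24)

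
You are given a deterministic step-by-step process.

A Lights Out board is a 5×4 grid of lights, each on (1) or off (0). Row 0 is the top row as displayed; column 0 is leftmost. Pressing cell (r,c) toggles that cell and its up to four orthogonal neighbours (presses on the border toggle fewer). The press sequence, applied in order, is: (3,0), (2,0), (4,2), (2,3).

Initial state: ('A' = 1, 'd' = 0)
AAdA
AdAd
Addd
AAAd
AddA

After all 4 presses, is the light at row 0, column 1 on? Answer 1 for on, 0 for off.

1

t=0: AAdA
AdAd
Addd
AAAd
AddA
t=1: AAdA
AdAd
dddd
ddAd
dddA
t=2: AAdA
ddAd
AAdd
AdAd
dddA
t=3: AAdA
ddAd
AAdd
Addd
dAAd
t=4: AAdA
ddAA
AAAA
AddA
dAAd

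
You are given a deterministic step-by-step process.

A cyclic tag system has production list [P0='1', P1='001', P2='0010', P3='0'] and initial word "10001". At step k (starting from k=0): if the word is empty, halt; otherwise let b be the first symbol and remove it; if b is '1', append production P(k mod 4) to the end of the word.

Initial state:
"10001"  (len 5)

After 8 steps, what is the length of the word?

6

k=0  "10001"  (len 5)
k=1  "00011"  (len 5)
k=2  "0011"  (len 4)
k=3  "011"  (len 3)
k=4  "11"  (len 2)
k=5  "11"  (len 2)
k=6  "1001"  (len 4)
k=7  "0010010"  (len 7)
k=8  "010010"  (len 6)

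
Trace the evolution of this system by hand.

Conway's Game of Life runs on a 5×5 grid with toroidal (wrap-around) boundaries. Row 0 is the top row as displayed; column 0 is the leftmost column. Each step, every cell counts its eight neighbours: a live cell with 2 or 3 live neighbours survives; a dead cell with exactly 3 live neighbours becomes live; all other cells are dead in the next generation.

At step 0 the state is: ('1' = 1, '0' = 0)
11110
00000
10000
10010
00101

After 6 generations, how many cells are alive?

2

0) 11110
00000
10000
10010
00101
1) 11111
10101
00001
11010
00000
2) 00100
00100
00100
10001
00000
3) 00000
01110
01010
00000
00000
4) 00100
01010
01010
00000
00000
5) 00100
01010
00000
00000
00000
6) 00100
00100
00000
00000
00000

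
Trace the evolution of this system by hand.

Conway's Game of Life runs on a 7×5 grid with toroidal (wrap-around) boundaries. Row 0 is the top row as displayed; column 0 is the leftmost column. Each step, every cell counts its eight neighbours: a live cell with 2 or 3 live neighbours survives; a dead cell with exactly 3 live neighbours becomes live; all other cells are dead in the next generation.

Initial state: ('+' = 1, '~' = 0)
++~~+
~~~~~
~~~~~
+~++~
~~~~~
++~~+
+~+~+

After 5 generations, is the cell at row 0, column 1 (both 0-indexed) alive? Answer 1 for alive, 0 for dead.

0) ++~~+
~~~~~
~~~~~
+~++~
~~~~~
++~~+
+~+~+
1) ~+~++
+~~~~
~~~~~
~~~~~
~~++~
~+~++
~~+~~
2) +++++
+~~~+
~~~~~
~~~~~
~~+++
~+~~+
~+~~~
3) ~~++~
~~+~~
~~~~~
~~~+~
+~+++
~+~~+
~~~~~
4) ~~++~
~~++~
~~~~~
~~++~
+++~~
~++~+
~~++~
5) ~+~~+
~~++~
~~~~~
~~++~
+~~~+
~~~~+
~~~~+

1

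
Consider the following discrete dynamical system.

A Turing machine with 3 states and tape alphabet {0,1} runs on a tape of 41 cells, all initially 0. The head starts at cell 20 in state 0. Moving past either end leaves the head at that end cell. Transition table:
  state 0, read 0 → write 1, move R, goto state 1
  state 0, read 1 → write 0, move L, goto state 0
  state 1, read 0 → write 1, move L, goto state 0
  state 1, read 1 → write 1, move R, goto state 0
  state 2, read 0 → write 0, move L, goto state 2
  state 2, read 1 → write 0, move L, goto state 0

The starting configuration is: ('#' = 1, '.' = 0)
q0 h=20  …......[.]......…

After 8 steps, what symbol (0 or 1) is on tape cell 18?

1

0) q0 h=20  …......[.]......…
1) q1 h=21  ….....#[.]......…
2) q0 h=20  …......[#]#.....…
3) q0 h=19  …......[.].#....…
4) q1 h=20  ….....#[.]#.....…
5) q0 h=19  …......[#]##....…
6) q0 h=18  …......[.].##...…
7) q1 h=19  ….....#[.]##....…
8) q0 h=18  …......[#]###...…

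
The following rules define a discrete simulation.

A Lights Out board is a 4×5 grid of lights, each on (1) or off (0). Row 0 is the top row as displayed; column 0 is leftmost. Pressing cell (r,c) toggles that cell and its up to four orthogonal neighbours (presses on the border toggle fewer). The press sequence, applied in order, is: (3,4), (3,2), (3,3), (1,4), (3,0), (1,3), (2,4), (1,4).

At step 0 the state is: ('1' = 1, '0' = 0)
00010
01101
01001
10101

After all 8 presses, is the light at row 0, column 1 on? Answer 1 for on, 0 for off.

0

k=0  00010
01101
01001
10101
k=1  00010
01101
01000
10110
k=2  00010
01101
01100
11000
k=3  00010
01101
01110
11111
k=4  00011
01110
01111
11111
k=5  00011
01110
11111
00111
k=6  00001
01001
11101
00111
k=7  00001
01000
11110
00110
k=8  00000
01011
11111
00110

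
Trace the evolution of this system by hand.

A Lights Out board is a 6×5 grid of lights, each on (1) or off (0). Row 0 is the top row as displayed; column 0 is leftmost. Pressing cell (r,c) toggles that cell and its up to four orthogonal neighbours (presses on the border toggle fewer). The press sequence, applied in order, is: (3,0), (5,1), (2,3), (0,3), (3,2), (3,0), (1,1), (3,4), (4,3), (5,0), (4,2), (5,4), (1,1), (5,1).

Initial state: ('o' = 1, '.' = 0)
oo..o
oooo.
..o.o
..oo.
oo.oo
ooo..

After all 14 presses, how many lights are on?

step 0: oo..o
oooo.
..o.o
..oo.
oo.oo
ooo..
step 1: oo..o
oooo.
o.o.o
oooo.
.o.oo
ooo..
step 2: oo..o
oooo.
o.o.o
oooo.
...oo
.....
step 3: oo..o
ooo..
o..o.
ooo..
...oo
.....
step 4: oooo.
oooo.
o..o.
ooo..
...oo
.....
step 5: oooo.
oooo.
o.oo.
o..o.
..ooo
.....
step 6: oooo.
oooo.
..oo.
.o.o.
o.ooo
.....
step 7: o.oo.
...o.
.ooo.
.o.o.
o.ooo
.....
step 8: o.oo.
...o.
.oooo
.o..o
o.oo.
.....
step 9: o.oo.
...o.
.oooo
.o.oo
o...o
...o.
step 10: o.oo.
...o.
.oooo
.o.oo
....o
oo.o.
step 11: o.oo.
...o.
.oooo
.oooo
.oooo
oooo.
step 12: o.oo.
...o.
.oooo
.oooo
.ooo.
ooo.o
step 13: oooo.
oooo.
..ooo
.oooo
.ooo.
ooo.o
step 14: oooo.
oooo.
..ooo
.oooo
..oo.
....o

18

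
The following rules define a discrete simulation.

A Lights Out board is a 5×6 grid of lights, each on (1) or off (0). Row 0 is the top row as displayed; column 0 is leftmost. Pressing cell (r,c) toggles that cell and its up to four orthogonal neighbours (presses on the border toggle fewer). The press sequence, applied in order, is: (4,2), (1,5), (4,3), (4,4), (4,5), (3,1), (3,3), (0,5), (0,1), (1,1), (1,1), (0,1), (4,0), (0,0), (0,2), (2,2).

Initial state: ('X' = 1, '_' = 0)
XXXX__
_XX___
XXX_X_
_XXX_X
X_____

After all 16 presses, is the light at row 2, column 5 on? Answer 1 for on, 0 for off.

gen 0: XXXX__
_XX___
XXX_X_
_XXX_X
X_____
gen 1: XXXX__
_XX___
XXX_X_
_X_X_X
XXXX__
gen 2: XXXX_X
_XX_XX
XXX_XX
_X_X_X
XXXX__
gen 3: XXXX_X
_XX_XX
XXX_XX
_X___X
XX__X_
gen 4: XXXX_X
_XX_XX
XXX_XX
_X__XX
XX_X_X
gen 5: XXXX_X
_XX_XX
XXX_XX
_X__X_
XX_XX_
gen 6: XXXX_X
_XX_XX
X_X_XX
X_X_X_
X__XX_
gen 7: XXXX_X
_XX_XX
X_XXXX
X__X__
X___X_
gen 8: XXXXX_
_XX_X_
X_XXXX
X__X__
X___X_
gen 9: ___XX_
__X_X_
X_XXXX
X__X__
X___X_
gen 10: _X_XX_
XX__X_
XXXXXX
X__X__
X___X_
gen 11: ___XX_
__X_X_
X_XXXX
X__X__
X___X_
gen 12: XXXXX_
_XX_X_
X_XXXX
X__X__
X___X_
gen 13: XXXXX_
_XX_X_
X_XXXX
___X__
_X__X_
gen 14: __XXX_
XXX_X_
X_XXXX
___X__
_X__X_
gen 15: _X__X_
XX__X_
X_XXXX
___X__
_X__X_
gen 16: _X__X_
XXX_X_
XX__XX
__XX__
_X__X_

1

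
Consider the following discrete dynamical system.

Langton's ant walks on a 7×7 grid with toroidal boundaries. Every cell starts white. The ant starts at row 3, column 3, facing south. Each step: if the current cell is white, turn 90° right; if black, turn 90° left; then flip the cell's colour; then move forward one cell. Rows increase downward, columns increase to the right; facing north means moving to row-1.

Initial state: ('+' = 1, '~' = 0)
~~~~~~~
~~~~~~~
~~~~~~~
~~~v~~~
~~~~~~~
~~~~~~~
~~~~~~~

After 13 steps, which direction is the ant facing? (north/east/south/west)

0) ~~~~~~~
~~~~~~~
~~~~~~~
~~~v~~~
~~~~~~~
~~~~~~~
~~~~~~~
1) ~~~~~~~
~~~~~~~
~~~~~~~
~~<+~~~
~~~~~~~
~~~~~~~
~~~~~~~
2) ~~~~~~~
~~~~~~~
~~^~~~~
~~++~~~
~~~~~~~
~~~~~~~
~~~~~~~
3) ~~~~~~~
~~~~~~~
~~+>~~~
~~++~~~
~~~~~~~
~~~~~~~
~~~~~~~
4) ~~~~~~~
~~~~~~~
~~++~~~
~~+v~~~
~~~~~~~
~~~~~~~
~~~~~~~
5) ~~~~~~~
~~~~~~~
~~++~~~
~~+~>~~
~~~~~~~
~~~~~~~
~~~~~~~
6) ~~~~~~~
~~~~~~~
~~++~~~
~~+~+~~
~~~~v~~
~~~~~~~
~~~~~~~
7) ~~~~~~~
~~~~~~~
~~++~~~
~~+~+~~
~~~<+~~
~~~~~~~
~~~~~~~
8) ~~~~~~~
~~~~~~~
~~++~~~
~~+^+~~
~~~++~~
~~~~~~~
~~~~~~~
9) ~~~~~~~
~~~~~~~
~~++~~~
~~++>~~
~~~++~~
~~~~~~~
~~~~~~~
10) ~~~~~~~
~~~~~~~
~~++^~~
~~++~~~
~~~++~~
~~~~~~~
~~~~~~~
11) ~~~~~~~
~~~~~~~
~~+++>~
~~++~~~
~~~++~~
~~~~~~~
~~~~~~~
12) ~~~~~~~
~~~~~~~
~~++++~
~~++~v~
~~~++~~
~~~~~~~
~~~~~~~
13) ~~~~~~~
~~~~~~~
~~++++~
~~++<+~
~~~++~~
~~~~~~~
~~~~~~~

west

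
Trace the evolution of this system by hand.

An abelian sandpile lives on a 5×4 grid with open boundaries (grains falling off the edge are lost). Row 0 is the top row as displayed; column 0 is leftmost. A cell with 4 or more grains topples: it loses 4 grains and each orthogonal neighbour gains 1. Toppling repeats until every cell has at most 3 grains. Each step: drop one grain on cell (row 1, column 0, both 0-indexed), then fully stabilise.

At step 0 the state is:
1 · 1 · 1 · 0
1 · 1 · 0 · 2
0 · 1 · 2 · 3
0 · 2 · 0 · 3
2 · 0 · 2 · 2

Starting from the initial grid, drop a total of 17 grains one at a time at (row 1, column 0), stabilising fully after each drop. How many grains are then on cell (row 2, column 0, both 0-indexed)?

0) 1 · 1 · 1 · 0
1 · 1 · 0 · 2
0 · 1 · 2 · 3
0 · 2 · 0 · 3
2 · 0 · 2 · 2
1) 1 · 1 · 1 · 0
2 · 1 · 0 · 2
0 · 1 · 2 · 3
0 · 2 · 0 · 3
2 · 0 · 2 · 2
2) 1 · 1 · 1 · 0
3 · 1 · 0 · 2
0 · 1 · 2 · 3
0 · 2 · 0 · 3
2 · 0 · 2 · 2
3) 2 · 1 · 1 · 0
0 · 2 · 0 · 2
1 · 1 · 2 · 3
0 · 2 · 0 · 3
2 · 0 · 2 · 2
4) 2 · 1 · 1 · 0
1 · 2 · 0 · 2
1 · 1 · 2 · 3
0 · 2 · 0 · 3
2 · 0 · 2 · 2
5) 2 · 1 · 1 · 0
2 · 2 · 0 · 2
1 · 1 · 2 · 3
0 · 2 · 0 · 3
2 · 0 · 2 · 2
6) 2 · 1 · 1 · 0
3 · 2 · 0 · 2
1 · 1 · 2 · 3
0 · 2 · 0 · 3
2 · 0 · 2 · 2
7) 3 · 1 · 1 · 0
0 · 3 · 0 · 2
2 · 1 · 2 · 3
0 · 2 · 0 · 3
2 · 0 · 2 · 2
8) 3 · 1 · 1 · 0
1 · 3 · 0 · 2
2 · 1 · 2 · 3
0 · 2 · 0 · 3
2 · 0 · 2 · 2
9) 3 · 1 · 1 · 0
2 · 3 · 0 · 2
2 · 1 · 2 · 3
0 · 2 · 0 · 3
2 · 0 · 2 · 2
10) 3 · 1 · 1 · 0
3 · 3 · 0 · 2
2 · 1 · 2 · 3
0 · 2 · 0 · 3
2 · 0 · 2 · 2
11) 0 · 3 · 1 · 0
2 · 0 · 1 · 2
3 · 2 · 2 · 3
0 · 2 · 0 · 3
2 · 0 · 2 · 2
12) 0 · 3 · 1 · 0
3 · 0 · 1 · 2
3 · 2 · 2 · 3
0 · 2 · 0 · 3
2 · 0 · 2 · 2
13) 1 · 3 · 1 · 0
1 · 1 · 1 · 2
0 · 3 · 2 · 3
1 · 2 · 0 · 3
2 · 0 · 2 · 2
14) 1 · 3 · 1 · 0
2 · 1 · 1 · 2
0 · 3 · 2 · 3
1 · 2 · 0 · 3
2 · 0 · 2 · 2
15) 1 · 3 · 1 · 0
3 · 1 · 1 · 2
0 · 3 · 2 · 3
1 · 2 · 0 · 3
2 · 0 · 2 · 2
16) 2 · 3 · 1 · 0
0 · 2 · 1 · 2
1 · 3 · 2 · 3
1 · 2 · 0 · 3
2 · 0 · 2 · 2
17) 2 · 3 · 1 · 0
1 · 2 · 1 · 2
1 · 3 · 2 · 3
1 · 2 · 0 · 3
2 · 0 · 2 · 2

1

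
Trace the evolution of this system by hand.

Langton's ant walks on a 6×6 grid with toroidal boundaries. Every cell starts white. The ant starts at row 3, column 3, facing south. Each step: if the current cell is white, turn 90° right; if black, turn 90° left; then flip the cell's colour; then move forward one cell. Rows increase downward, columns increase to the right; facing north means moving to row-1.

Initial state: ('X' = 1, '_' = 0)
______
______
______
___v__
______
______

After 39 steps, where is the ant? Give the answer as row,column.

0,3

[0] ______
______
______
___v__
______
______
[1] ______
______
______
__<X__
______
______
[2] ______
______
__^___
__XX__
______
______
[3] ______
______
__X>__
__XX__
______
______
[4] ______
______
__XX__
__Xv__
______
______
[5] ______
______
__XX__
__X_>_
______
______
[6] ______
______
__XX__
__X_X_
____v_
______
[7] ______
______
__XX__
__X_X_
___<X_
______
[8] ______
______
__XX__
__X^X_
___XX_
______
[9] ______
______
__XX__
__XX>_
___XX_
______
[10] ______
______
__XX^_
__XX__
___XX_
______
[11] ______
______
__XXX>
__XX__
___XX_
______
[12] ______
______
__XXXX
__XX_v
___XX_
______
[13] ______
______
__XXXX
__XX<X
___XX_
______
[14] ______
______
__XX^X
__XXXX
___XX_
______
[15] ______
______
__X<_X
__XXXX
___XX_
______
[16] ______
______
__X__X
__XvXX
___XX_
______
[17] ______
______
__X__X
__X_>X
___XX_
______
[18] ______
______
__X_^X
__X__X
___XX_
______
[19] ______
______
__X_X>
__X__X
___XX_
______
[20] ______
_____^
__X_X_
__X__X
___XX_
______
[21] ______
>____X
__X_X_
__X__X
___XX_
______
[22] ______
X____X
v_X_X_
__X__X
___XX_
______
[23] ______
X____X
X_X_X<
__X__X
___XX_
______
[24] ______
X____^
X_X_XX
__X__X
___XX_
______
[25] ______
X___<_
X_X_XX
__X__X
___XX_
______
[26] ____^_
X___X_
X_X_XX
__X__X
___XX_
______
[27] ____X>
X___X_
X_X_XX
__X__X
___XX_
______
[28] ____XX
X___Xv
X_X_XX
__X__X
___XX_
______
[29] ____XX
X___<X
X_X_XX
__X__X
___XX_
______
[30] ____XX
X____X
X_X_vX
__X__X
___XX_
______
[31] ____XX
X____X
X_X__>
__X__X
___XX_
______
[32] ____XX
X____^
X_X___
__X__X
___XX_
______
[33] ____XX
X___<_
X_X___
__X__X
___XX_
______
[34] ____^X
X___X_
X_X___
__X__X
___XX_
______
[35] ___<_X
X___X_
X_X___
__X__X
___XX_
______
[36] ___X_X
X___X_
X_X___
__X__X
___XX_
___^__
[37] ___X_X
X___X_
X_X___
__X__X
___XX_
___X>_
[38] ___XvX
X___X_
X_X___
__X__X
___XX_
___XX_
[39] ___<XX
X___X_
X_X___
__X__X
___XX_
___XX_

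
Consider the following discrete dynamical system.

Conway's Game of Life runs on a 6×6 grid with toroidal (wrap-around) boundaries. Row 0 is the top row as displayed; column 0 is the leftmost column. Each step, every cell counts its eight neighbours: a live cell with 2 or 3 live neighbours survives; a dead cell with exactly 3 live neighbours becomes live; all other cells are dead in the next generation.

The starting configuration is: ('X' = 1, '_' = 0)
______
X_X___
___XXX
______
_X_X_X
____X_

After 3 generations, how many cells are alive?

1

k=0  ______
X_X___
___XXX
______
_X_X_X
____X_
k=1  ______
___XXX
___XXX
X_XX_X
____X_
____X_
k=2  ___X_X
___X_X
______
X_X___
____X_
______
k=3  ______
______
______
______
______
____X_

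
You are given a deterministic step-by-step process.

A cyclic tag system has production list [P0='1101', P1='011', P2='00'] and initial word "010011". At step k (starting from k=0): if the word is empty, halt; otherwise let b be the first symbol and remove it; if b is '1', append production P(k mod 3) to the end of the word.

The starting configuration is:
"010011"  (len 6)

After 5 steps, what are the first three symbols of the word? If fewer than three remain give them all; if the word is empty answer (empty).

t=0: "010011"  (len 6)
t=1: "10011"  (len 5)
t=2: "0011011"  (len 7)
t=3: "011011"  (len 6)
t=4: "11011"  (len 5)
t=5: "1011011"  (len 7)

101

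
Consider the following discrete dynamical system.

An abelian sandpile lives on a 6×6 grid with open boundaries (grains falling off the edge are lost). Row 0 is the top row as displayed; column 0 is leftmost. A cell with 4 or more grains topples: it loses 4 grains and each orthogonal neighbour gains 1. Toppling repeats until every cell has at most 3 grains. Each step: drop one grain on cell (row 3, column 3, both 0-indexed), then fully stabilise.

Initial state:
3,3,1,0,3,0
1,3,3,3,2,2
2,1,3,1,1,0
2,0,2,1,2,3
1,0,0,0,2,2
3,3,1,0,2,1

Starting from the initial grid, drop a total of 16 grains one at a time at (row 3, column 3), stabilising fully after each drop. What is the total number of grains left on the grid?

67

gen 0: 3,3,1,0,3,0
1,3,3,3,2,2
2,1,3,1,1,0
2,0,2,1,2,3
1,0,0,0,2,2
3,3,1,0,2,1
gen 1: 3,3,1,0,3,0
1,3,3,3,2,2
2,1,3,1,1,0
2,0,2,2,2,3
1,0,0,0,2,2
3,3,1,0,2,1
gen 2: 3,3,1,0,3,0
1,3,3,3,2,2
2,1,3,1,1,0
2,0,2,3,2,3
1,0,0,0,2,2
3,3,1,0,2,1
gen 3: 3,3,1,0,3,0
1,3,3,3,2,2
2,1,3,2,1,0
2,0,3,0,3,3
1,0,0,1,2,2
3,3,1,0,2,1
gen 4: 3,3,1,0,3,0
1,3,3,3,2,2
2,1,3,2,1,0
2,0,3,1,3,3
1,0,0,1,2,2
3,3,1,0,2,1
gen 5: 3,3,1,0,3,0
1,3,3,3,2,2
2,1,3,2,1,0
2,0,3,2,3,3
1,0,0,1,2,2
3,3,1,0,2,1
gen 6: 3,3,1,0,3,0
1,3,3,3,2,2
2,1,3,2,1,0
2,0,3,3,3,3
1,0,0,1,2,2
3,3,1,0,2,1
gen 7: 0,1,3,1,3,0
3,1,2,1,3,2
2,3,2,1,3,1
2,1,1,3,1,0
1,0,1,2,3,3
3,3,1,0,2,1
gen 8: 0,1,3,1,3,0
3,1,2,1,3,2
2,3,2,2,3,1
2,1,2,0,2,0
1,0,1,3,3,3
3,3,1,0,2,1
gen 9: 0,1,3,1,3,0
3,1,2,1,3,2
2,3,2,2,3,1
2,1,2,1,2,0
1,0,1,3,3,3
3,3,1,0,2,1
gen 10: 0,1,3,1,3,0
3,1,2,1,3,2
2,3,2,2,3,1
2,1,2,2,2,0
1,0,1,3,3,3
3,3,1,0,2,1
gen 11: 0,1,3,1,3,0
3,1,2,1,3,2
2,3,2,2,3,1
2,1,2,3,2,0
1,0,1,3,3,3
3,3,1,0,2,1
gen 12: 0,1,3,2,0,1
3,1,2,3,1,3
2,3,3,0,2,2
2,1,3,3,1,2
1,0,2,1,2,0
3,3,1,1,3,2
gen 13: 0,1,3,2,0,1
3,2,3,3,1,3
3,0,1,2,2,2
2,3,1,1,2,2
1,0,3,2,2,0
3,3,1,1,3,2
gen 14: 0,1,3,2,0,1
3,2,3,3,1,3
3,0,1,2,2,2
2,3,1,2,2,2
1,0,3,2,2,0
3,3,1,1,3,2
gen 15: 0,1,3,2,0,1
3,2,3,3,1,3
3,0,1,2,2,2
2,3,1,3,2,2
1,0,3,2,2,0
3,3,1,1,3,2
gen 16: 0,1,3,2,0,1
3,2,3,3,1,3
3,0,1,3,2,2
2,3,2,0,3,2
1,0,3,3,2,0
3,3,1,1,3,2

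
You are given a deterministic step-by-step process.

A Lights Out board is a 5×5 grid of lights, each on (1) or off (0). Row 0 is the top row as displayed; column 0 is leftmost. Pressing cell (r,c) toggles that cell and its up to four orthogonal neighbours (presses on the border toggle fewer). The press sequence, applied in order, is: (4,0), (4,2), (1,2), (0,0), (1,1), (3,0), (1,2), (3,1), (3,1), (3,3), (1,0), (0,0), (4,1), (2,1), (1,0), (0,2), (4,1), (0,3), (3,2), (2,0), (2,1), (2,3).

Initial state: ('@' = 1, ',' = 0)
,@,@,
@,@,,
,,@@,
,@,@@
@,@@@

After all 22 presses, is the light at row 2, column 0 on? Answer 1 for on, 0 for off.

0

[0] ,@,@,
@,@,,
,,@@,
,@,@@
@,@@@
[1] ,@,@,
@,@,,
,,@@,
@@,@@
,@@@@
[2] ,@,@,
@,@,,
,,@@,
@@@@@
,,,,@
[3] ,@@@,
@@,@,
,,,@,
@@@@@
,,,,@
[4] @,@@,
,@,@,
,,,@,
@@@@@
,,,,@
[5] @@@@,
@,@@,
,@,@,
@@@@@
,,,,@
[6] @@@@,
@,@@,
@@,@,
,,@@@
@,,,@
[7] @@,@,
@@,,,
@@@@,
,,@@@
@,,,@
[8] @@,@,
@@,,,
@,@@,
@@,@@
@@,,@
[9] @@,@,
@@,,,
@@@@,
,,@@@
@,,,@
[10] @@,@,
@@,,,
@@@,,
,,,,,
@,,@@
[11] ,@,@,
,,,,,
,@@,,
,,,,,
@,,@@
[12] @,,@,
@,,,,
,@@,,
,,,,,
@,,@@
[13] @,,@,
@,,,,
,@@,,
,@,,,
,@@@@
[14] @,,@,
@@,,,
@,,,,
,,,,,
,@@@@
[15] ,,,@,
,,,,,
,,,,,
,,,,,
,@@@@
[16] ,@@,,
,,@,,
,,,,,
,,,,,
,@@@@
[17] ,@@,,
,,@,,
,,,,,
,@,,,
@,,@@
[18] ,@,@@
,,@@,
,,,,,
,@,,,
@,,@@
[19] ,@,@@
,,@@,
,,@,,
,,@@,
@,@@@
[20] ,@,@@
@,@@,
@@@,,
@,@@,
@,@@@
[21] ,@,@@
@@@@,
,,,,,
@@@@,
@,@@@
[22] ,@,@@
@@@,,
,,@@@
@@@,,
@,@@@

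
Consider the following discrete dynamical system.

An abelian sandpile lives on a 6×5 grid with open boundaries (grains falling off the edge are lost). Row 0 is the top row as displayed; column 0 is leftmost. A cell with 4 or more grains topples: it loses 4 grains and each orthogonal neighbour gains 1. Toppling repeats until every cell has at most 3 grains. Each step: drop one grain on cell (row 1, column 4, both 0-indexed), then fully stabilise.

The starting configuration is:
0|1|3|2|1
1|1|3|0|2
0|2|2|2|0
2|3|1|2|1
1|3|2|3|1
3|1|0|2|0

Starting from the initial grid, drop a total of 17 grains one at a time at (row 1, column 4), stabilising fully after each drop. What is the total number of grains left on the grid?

52

step 0: 0|1|3|2|1
1|1|3|0|2
0|2|2|2|0
2|3|1|2|1
1|3|2|3|1
3|1|0|2|0
step 1: 0|1|3|2|1
1|1|3|0|3
0|2|2|2|0
2|3|1|2|1
1|3|2|3|1
3|1|0|2|0
step 2: 0|1|3|2|2
1|1|3|1|0
0|2|2|2|1
2|3|1|2|1
1|3|2|3|1
3|1|0|2|0
step 3: 0|1|3|2|2
1|1|3|1|1
0|2|2|2|1
2|3|1|2|1
1|3|2|3|1
3|1|0|2|0
step 4: 0|1|3|2|2
1|1|3|1|2
0|2|2|2|1
2|3|1|2|1
1|3|2|3|1
3|1|0|2|0
step 5: 0|1|3|2|2
1|1|3|1|3
0|2|2|2|1
2|3|1|2|1
1|3|2|3|1
3|1|0|2|0
step 6: 0|1|3|2|3
1|1|3|2|0
0|2|2|2|2
2|3|1|2|1
1|3|2|3|1
3|1|0|2|0
step 7: 0|1|3|2|3
1|1|3|2|1
0|2|2|2|2
2|3|1|2|1
1|3|2|3|1
3|1|0|2|0
step 8: 0|1|3|2|3
1|1|3|2|2
0|2|2|2|2
2|3|1|2|1
1|3|2|3|1
3|1|0|2|0
step 9: 0|1|3|2|3
1|1|3|2|3
0|2|2|2|2
2|3|1|2|1
1|3|2|3|1
3|1|0|2|0
step 10: 0|1|3|3|0
1|1|3|3|1
0|2|2|2|3
2|3|1|2|1
1|3|2|3|1
3|1|0|2|0
step 11: 0|1|3|3|0
1|1|3|3|2
0|2|2|2|3
2|3|1|2|1
1|3|2|3|1
3|1|0|2|0
step 12: 0|1|3|3|0
1|1|3|3|3
0|2|2|2|3
2|3|1|2|1
1|3|2|3|1
3|1|0|2|0
step 13: 0|2|1|1|2
1|2|2|3|2
0|3|0|1|1
2|3|2|3|2
1|3|2|3|1
3|1|0|2|0
step 14: 0|2|1|1|2
1|2|2|3|3
0|3|0|1|1
2|3|2|3|2
1|3|2|3|1
3|1|0|2|0
step 15: 0|2|1|2|3
1|2|3|0|1
0|3|0|2|2
2|3|2|3|2
1|3|2|3|1
3|1|0|2|0
step 16: 0|2|1|2|3
1|2|3|0|2
0|3|0|2|2
2|3|2|3|2
1|3|2|3|1
3|1|0|2|0
step 17: 0|2|1|2|3
1|2|3|0|3
0|3|0|2|2
2|3|2|3|2
1|3|2|3|1
3|1|0|2|0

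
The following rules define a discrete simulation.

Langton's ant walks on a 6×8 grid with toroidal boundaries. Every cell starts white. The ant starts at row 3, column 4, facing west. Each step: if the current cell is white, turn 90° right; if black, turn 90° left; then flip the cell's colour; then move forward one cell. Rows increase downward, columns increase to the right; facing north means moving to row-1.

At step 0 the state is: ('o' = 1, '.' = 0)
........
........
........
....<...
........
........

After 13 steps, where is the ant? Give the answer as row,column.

4,4

step 0: ........
........
........
....<...
........
........
step 1: ........
........
....^...
....o...
........
........
step 2: ........
........
....o>..
....o...
........
........
step 3: ........
........
....oo..
....ov..
........
........
step 4: ........
........
....oo..
....<o..
........
........
step 5: ........
........
....oo..
.....o..
....v...
........
step 6: ........
........
....oo..
.....o..
...<o...
........
step 7: ........
........
....oo..
...^.o..
...oo...
........
step 8: ........
........
....oo..
...o>o..
...oo...
........
step 9: ........
........
....oo..
...ooo..
...ov...
........
step 10: ........
........
....oo..
...ooo..
...o.>..
........
step 11: ........
........
....oo..
...ooo..
...o.o..
.....v..
step 12: ........
........
....oo..
...ooo..
...o.o..
....<o..
step 13: ........
........
....oo..
...ooo..
...o^o..
....oo..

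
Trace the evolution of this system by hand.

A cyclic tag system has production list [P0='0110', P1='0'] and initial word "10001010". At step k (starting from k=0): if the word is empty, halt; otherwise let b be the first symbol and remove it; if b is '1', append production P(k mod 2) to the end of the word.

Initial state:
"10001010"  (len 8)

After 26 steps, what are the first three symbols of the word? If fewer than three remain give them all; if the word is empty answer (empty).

gen 0: "10001010"  (len 8)
gen 1: "00010100110"  (len 11)
gen 2: "0010100110"  (len 10)
gen 3: "010100110"  (len 9)
gen 4: "10100110"  (len 8)
gen 5: "01001100110"  (len 11)
gen 6: "1001100110"  (len 10)
gen 7: "0011001100110"  (len 13)
gen 8: "011001100110"  (len 12)
gen 9: "11001100110"  (len 11)
gen 10: "10011001100"  (len 11)
gen 11: "00110011000110"  (len 14)
gen 12: "0110011000110"  (len 13)
gen 13: "110011000110"  (len 12)
gen 14: "100110001100"  (len 12)
gen 15: "001100011000110"  (len 15)
gen 16: "01100011000110"  (len 14)
gen 17: "1100011000110"  (len 13)
gen 18: "1000110001100"  (len 13)
gen 19: "0001100011000110"  (len 16)
gen 20: "001100011000110"  (len 15)
gen 21: "01100011000110"  (len 14)
gen 22: "1100011000110"  (len 13)
gen 23: "1000110001100110"  (len 16)
gen 24: "0001100011001100"  (len 16)
gen 25: "001100011001100"  (len 15)
gen 26: "01100011001100"  (len 14)

011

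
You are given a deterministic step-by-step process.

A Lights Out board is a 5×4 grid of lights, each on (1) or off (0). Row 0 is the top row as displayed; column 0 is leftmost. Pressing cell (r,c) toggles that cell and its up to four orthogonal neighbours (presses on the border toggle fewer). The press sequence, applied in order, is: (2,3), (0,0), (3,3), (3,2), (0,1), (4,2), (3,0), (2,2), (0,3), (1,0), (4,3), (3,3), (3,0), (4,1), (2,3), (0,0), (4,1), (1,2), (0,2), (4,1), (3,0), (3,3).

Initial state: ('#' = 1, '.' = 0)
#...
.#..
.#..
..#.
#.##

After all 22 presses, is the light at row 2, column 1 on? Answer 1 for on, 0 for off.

0) #...
.#..
.#..
..#.
#.##
1) #...
.#.#
.###
..##
#.##
2) .#..
##.#
.###
..##
#.##
3) .#..
##.#
.##.
....
#.#.
4) .#..
##.#
.#..
.###
#...
5) #.#.
#..#
.#..
.###
#...
6) #.#.
#..#
.#..
.#.#
####
7) #.#.
#..#
##..
#..#
.###
8) #.#.
#.##
#.##
#.##
.###
9) #..#
#.#.
#.##
#.##
.###
10) ...#
.##.
..##
#.##
.###
11) ...#
.##.
..##
#.#.
.#..
12) ...#
.##.
..#.
#..#
.#.#
13) ...#
.##.
#.#.
.#.#
##.#
14) ...#
.##.
#.#.
...#
..##
15) ...#
.###
#..#
....
..##
16) ##.#
####
#..#
....
..##
17) ##.#
####
#..#
.#..
##.#
18) ####
#...
#.##
.#..
##.#
19) #...
#.#.
#.##
.#..
##.#
20) #...
#.#.
#.##
....
..##
21) #...
#.#.
..##
##..
#.##
22) #...
#.#.
..#.
####
#.#.

0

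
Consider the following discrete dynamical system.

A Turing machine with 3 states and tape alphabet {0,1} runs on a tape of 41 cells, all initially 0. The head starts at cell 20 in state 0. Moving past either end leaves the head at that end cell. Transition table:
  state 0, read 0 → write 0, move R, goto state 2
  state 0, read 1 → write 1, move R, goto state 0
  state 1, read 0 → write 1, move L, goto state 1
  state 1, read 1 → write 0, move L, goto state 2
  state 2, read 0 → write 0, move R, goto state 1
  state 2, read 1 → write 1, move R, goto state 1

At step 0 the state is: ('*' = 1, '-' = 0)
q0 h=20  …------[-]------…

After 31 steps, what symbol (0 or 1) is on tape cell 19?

t=0: q0 h=20  …------[-]------…
t=1: q2 h=21  …------[-]------…
t=2: q1 h=22  …------[-]------…
t=3: q1 h=21  …------[-]*-----…
t=4: q1 h=20  …------[-]**----…
t=5: q1 h=19  …------[-]***---…
t=6: q1 h=18  …------[-]****--…
t=7: q1 h=17  …------[-]*****-…
t=8: q1 h=16  …------[-]******…
t=9: q1 h=15  …------[-]******…
t=10: q1 h=14  …------[-]******…
t=11: q1 h=13  …------[-]******…
t=12: q1 h=12  …------[-]******…
t=13: q1 h=11  …------[-]******…
t=14: q1 h=10  …------[-]******…
t=15: q1 h= 9  …------[-]******…
t=16: q1 h= 8  …------[-]******…
t=17: q1 h= 7  …------[-]******…
t=18: q1 h= 6  |------[-]******…
t=19: q1 h= 5  |-----[-]******…
t=20: q1 h= 4  |----[-]******…
t=21: q1 h= 3  |---[-]******…
t=22: q1 h= 2  |--[-]******…
t=23: q1 h= 1  |-[-]******…
t=24: q1 h= 0  |[-]******…
t=25: q1 h= 0  |[*]******…
t=26: q2 h= 0  |[-]******…
t=27: q1 h= 1  |-[*]******…
t=28: q2 h= 0  |[-]-*****…
t=29: q1 h= 1  |-[-]******…
t=30: q1 h= 0  |[-]******…
t=31: q1 h= 0  |[*]******…

1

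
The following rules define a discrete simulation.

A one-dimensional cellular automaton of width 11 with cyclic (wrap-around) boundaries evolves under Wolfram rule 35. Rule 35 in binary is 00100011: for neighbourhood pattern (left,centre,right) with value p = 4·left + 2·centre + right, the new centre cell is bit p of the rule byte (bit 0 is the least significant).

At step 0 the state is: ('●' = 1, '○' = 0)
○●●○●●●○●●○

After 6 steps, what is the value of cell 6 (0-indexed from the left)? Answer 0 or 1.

0

t=0: ○●●○●●●○●●○
t=1: ●○○●○○○●○○○
t=2: ○○●○○●●○○●●
t=3: ○●○○●○○○●○○
t=4: ●○○●○○●●○○●
t=5: ○○●○○●○○○●○
t=6: ●●○○●○○●●○○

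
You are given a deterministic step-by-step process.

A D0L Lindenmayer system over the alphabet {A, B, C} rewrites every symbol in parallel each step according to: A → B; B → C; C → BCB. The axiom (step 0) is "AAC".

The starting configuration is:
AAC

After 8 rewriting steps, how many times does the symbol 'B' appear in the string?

254

[0] AAC
[1] BBBCB
[2] CCCBCBC
[3] BCBBCBBCBCBCBCBCB
[4] CBCBCCBCBCCBCBCBCBCBCBCBCBCBCBC
[5] BCBCBCBCBCBBCBCBCBCBCBBCBCBCBCBCBCBCBCBCBCBCBCBCBCBCBCBCBCBCBCBCB
[6] CBCBCBCBCBCBCBCBCBCBCCBCBCBCBCBCBCBCBCBCBCCBCBCBCBCBCBCBCB…BCBCBCBCBCBCBCBCBCBCBCBCBCBCBCBCBCBCBCBCBCBCBCBCBCBCBCBCBC  (len 127)
[7] BCBCBCBCBCBCBCBCBCBCBCBCBCBCBCBCBCBCBCBCBCBBCBCBCBCBCBCBCB…CBCBCBCBCBCBCBCBCBCBCBCBCBCBCBCBCBCBCBCBCBCBCBCBCBCBCBCBCB  (len 257)
[8] CBCBCBCBCBCBCBCBCBCBCBCBCBCBCBCBCBCBCBCBCBCBCBCBCBCBCBCBCB…BCBCBCBCBCBCBCBCBCBCBCBCBCBCBCBCBCBCBCBCBCBCBCBCBCBCBCBCBC  (len 511)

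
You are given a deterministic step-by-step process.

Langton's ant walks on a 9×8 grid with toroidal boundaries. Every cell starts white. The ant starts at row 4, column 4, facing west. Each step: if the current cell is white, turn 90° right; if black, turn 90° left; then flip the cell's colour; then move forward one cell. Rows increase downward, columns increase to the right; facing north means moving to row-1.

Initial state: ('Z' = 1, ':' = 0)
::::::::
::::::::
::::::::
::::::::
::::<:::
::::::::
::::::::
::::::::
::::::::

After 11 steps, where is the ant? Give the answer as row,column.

k=0  ::::::::
::::::::
::::::::
::::::::
::::<:::
::::::::
::::::::
::::::::
::::::::
k=1  ::::::::
::::::::
::::::::
::::^:::
::::Z:::
::::::::
::::::::
::::::::
::::::::
k=2  ::::::::
::::::::
::::::::
::::Z>::
::::Z:::
::::::::
::::::::
::::::::
::::::::
k=3  ::::::::
::::::::
::::::::
::::ZZ::
::::Zv::
::::::::
::::::::
::::::::
::::::::
k=4  ::::::::
::::::::
::::::::
::::ZZ::
::::<Z::
::::::::
::::::::
::::::::
::::::::
k=5  ::::::::
::::::::
::::::::
::::ZZ::
:::::Z::
::::v:::
::::::::
::::::::
::::::::
k=6  ::::::::
::::::::
::::::::
::::ZZ::
:::::Z::
:::<Z:::
::::::::
::::::::
::::::::
k=7  ::::::::
::::::::
::::::::
::::ZZ::
:::^:Z::
:::ZZ:::
::::::::
::::::::
::::::::
k=8  ::::::::
::::::::
::::::::
::::ZZ::
:::Z>Z::
:::ZZ:::
::::::::
::::::::
::::::::
k=9  ::::::::
::::::::
::::::::
::::ZZ::
:::ZZZ::
:::Zv:::
::::::::
::::::::
::::::::
k=10  ::::::::
::::::::
::::::::
::::ZZ::
:::ZZZ::
:::Z:>::
::::::::
::::::::
::::::::
k=11  ::::::::
::::::::
::::::::
::::ZZ::
:::ZZZ::
:::Z:Z::
:::::v::
::::::::
::::::::

6,5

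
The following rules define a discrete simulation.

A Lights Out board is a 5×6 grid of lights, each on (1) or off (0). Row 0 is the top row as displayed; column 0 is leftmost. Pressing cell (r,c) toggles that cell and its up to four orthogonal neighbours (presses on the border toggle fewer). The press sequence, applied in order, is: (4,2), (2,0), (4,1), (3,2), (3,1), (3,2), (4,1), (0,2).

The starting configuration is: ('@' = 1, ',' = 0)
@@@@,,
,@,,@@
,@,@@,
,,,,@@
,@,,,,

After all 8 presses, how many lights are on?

16

step 0: @@@@,,
,@,,@@
,@,@@,
,,,,@@
,@,,,,
step 1: @@@@,,
,@,,@@
,@,@@,
,,@,@@
,,@@,,
step 2: @@@@,,
@@,,@@
@,,@@,
@,@,@@
,,@@,,
step 3: @@@@,,
@@,,@@
@,,@@,
@@@,@@
@@,@,,
step 4: @@@@,,
@@,,@@
@,@@@,
@,,@@@
@@@@,,
step 5: @@@@,,
@@,,@@
@@@@@,
,@@@@@
@,@@,,
step 6: @@@@,,
@@,,@@
@@,@@,
,,,,@@
@,,@,,
step 7: @@@@,,
@@,,@@
@@,@@,
,@,,@@
,@@@,,
step 8: @,,,,,
@@@,@@
@@,@@,
,@,,@@
,@@@,,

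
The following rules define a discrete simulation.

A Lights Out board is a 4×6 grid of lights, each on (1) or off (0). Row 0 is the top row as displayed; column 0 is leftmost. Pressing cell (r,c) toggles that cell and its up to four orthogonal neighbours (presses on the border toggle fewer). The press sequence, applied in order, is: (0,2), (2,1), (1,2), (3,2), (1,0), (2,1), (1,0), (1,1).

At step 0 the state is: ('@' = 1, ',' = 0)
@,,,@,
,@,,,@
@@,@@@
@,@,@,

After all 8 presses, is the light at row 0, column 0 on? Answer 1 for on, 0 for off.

1

t=0: @,,,@,
,@,,,@
@@,@@@
@,@,@,
t=1: @@@@@,
,@@,,@
@@,@@@
@,@,@,
t=2: @@@@@,
,,@,,@
,,@@@@
@@@,@,
t=3: @@,@@,
,@,@,@
,,,@@@
@@@,@,
t=4: @@,@@,
,@,@,@
,,@@@@
@,,@@,
t=5: ,@,@@,
@,,@,@
@,@@@@
@,,@@,
t=6: ,@,@@,
@@,@,@
,@,@@@
@@,@@,
t=7: @@,@@,
,,,@,@
@@,@@@
@@,@@,
t=8: @,,@@,
@@@@,@
@,,@@@
@@,@@,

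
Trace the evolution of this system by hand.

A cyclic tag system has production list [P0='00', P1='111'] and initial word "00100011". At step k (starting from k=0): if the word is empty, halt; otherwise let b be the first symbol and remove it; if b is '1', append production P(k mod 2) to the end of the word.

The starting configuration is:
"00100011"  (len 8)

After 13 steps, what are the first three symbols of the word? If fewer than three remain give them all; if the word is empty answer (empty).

110

[0] "00100011"  (len 8)
[1] "0100011"  (len 7)
[2] "100011"  (len 6)
[3] "0001100"  (len 7)
[4] "001100"  (len 6)
[5] "01100"  (len 5)
[6] "1100"  (len 4)
[7] "10000"  (len 5)
[8] "0000111"  (len 7)
[9] "000111"  (len 6)
[10] "00111"  (len 5)
[11] "0111"  (len 4)
[12] "111"  (len 3)
[13] "1100"  (len 4)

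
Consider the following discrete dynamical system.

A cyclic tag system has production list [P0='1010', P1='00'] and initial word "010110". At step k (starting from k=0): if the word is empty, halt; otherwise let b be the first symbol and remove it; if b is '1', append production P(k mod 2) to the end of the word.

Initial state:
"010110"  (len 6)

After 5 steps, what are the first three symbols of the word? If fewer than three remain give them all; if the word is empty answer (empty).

[0] "010110"  (len 6)
[1] "10110"  (len 5)
[2] "011000"  (len 6)
[3] "11000"  (len 5)
[4] "100000"  (len 6)
[5] "000001010"  (len 9)

000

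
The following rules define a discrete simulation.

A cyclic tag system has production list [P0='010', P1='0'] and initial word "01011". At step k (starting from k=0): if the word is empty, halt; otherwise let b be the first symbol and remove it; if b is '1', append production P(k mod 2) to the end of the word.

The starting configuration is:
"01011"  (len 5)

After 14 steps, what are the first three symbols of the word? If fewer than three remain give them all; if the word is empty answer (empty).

(empty)

[0] "01011"  (len 5)
[1] "1011"  (len 4)
[2] "0110"  (len 4)
[3] "110"  (len 3)
[4] "100"  (len 3)
[5] "00010"  (len 5)
[6] "0010"  (len 4)
[7] "010"  (len 3)
[8] "10"  (len 2)
[9] "0010"  (len 4)
[10] "010"  (len 3)
[11] "10"  (len 2)
[12] "00"  (len 2)
[13] "0"  (len 1)
[14] (halted — word empty)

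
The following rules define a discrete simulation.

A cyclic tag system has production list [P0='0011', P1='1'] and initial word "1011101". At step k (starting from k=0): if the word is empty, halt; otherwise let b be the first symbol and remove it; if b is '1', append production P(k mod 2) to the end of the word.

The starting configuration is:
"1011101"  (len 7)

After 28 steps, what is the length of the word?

[0] "1011101"  (len 7)
[1] "0111010011"  (len 10)
[2] "111010011"  (len 9)
[3] "110100110011"  (len 12)
[4] "101001100111"  (len 12)
[5] "010011001110011"  (len 15)
[6] "10011001110011"  (len 14)
[7] "00110011100110011"  (len 17)
[8] "0110011100110011"  (len 16)
[9] "110011100110011"  (len 15)
[10] "100111001100111"  (len 15)
[11] "001110011001110011"  (len 18)
[12] "01110011001110011"  (len 17)
[13] "1110011001110011"  (len 16)
[14] "1100110011100111"  (len 16)
[15] "1001100111001110011"  (len 19)
[16] "0011001110011100111"  (len 19)
[17] "011001110011100111"  (len 18)
[18] "11001110011100111"  (len 17)
[19] "10011100111001110011"  (len 20)
[20] "00111001110011100111"  (len 20)
[21] "0111001110011100111"  (len 19)
[22] "111001110011100111"  (len 18)
[23] "110011100111001110011"  (len 21)
[24] "100111001110011100111"  (len 21)
[25] "001110011100111001110011"  (len 24)
[26] "01110011100111001110011"  (len 23)
[27] "1110011100111001110011"  (len 22)
[28] "1100111001110011100111"  (len 22)

22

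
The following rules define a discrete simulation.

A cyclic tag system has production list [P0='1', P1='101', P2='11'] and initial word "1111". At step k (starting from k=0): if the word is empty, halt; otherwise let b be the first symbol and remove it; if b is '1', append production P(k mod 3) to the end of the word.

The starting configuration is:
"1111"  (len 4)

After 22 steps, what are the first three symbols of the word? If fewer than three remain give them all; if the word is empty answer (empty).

101

k=0  "1111"  (len 4)
k=1  "1111"  (len 4)
k=2  "111101"  (len 6)
k=3  "1110111"  (len 7)
k=4  "1101111"  (len 7)
k=5  "101111101"  (len 9)
k=6  "0111110111"  (len 10)
k=7  "111110111"  (len 9)
k=8  "11110111101"  (len 11)
k=9  "111011110111"  (len 12)
k=10  "110111101111"  (len 12)
k=11  "10111101111101"  (len 14)
k=12  "011110111110111"  (len 15)
k=13  "11110111110111"  (len 14)
k=14  "1110111110111101"  (len 16)
k=15  "11011111011110111"  (len 17)
k=16  "10111110111101111"  (len 17)
k=17  "0111110111101111101"  (len 19)
k=18  "111110111101111101"  (len 18)
k=19  "111101111011111011"  (len 18)
k=20  "11101111011111011101"  (len 20)
k=21  "110111101111101110111"  (len 21)
k=22  "101111011111011101111"  (len 21)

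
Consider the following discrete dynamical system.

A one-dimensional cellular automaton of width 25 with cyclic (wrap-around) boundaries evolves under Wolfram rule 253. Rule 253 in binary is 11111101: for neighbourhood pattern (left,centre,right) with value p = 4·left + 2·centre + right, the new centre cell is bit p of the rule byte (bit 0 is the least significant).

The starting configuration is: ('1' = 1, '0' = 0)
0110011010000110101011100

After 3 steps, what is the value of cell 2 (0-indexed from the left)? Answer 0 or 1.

[0] 0110011010000110101011100
[1] 0111011111110111111111111
[2] 1111111111111111111111111
[3] 1111111111111111111111111

1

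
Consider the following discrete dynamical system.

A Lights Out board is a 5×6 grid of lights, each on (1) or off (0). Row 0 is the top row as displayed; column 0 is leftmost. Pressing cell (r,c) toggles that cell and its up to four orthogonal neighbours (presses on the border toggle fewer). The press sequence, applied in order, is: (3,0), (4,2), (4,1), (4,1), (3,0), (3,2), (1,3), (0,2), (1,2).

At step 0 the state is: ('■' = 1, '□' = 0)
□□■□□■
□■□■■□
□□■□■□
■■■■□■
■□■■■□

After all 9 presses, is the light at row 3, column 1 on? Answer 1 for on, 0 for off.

0

k=0  □□■□□■
□■□■■□
□□■□■□
■■■■□■
■□■■■□
k=1  □□■□□■
□■□■■□
■□■□■□
□□■■□■
□□■■■□
k=2  □□■□□■
□■□■■□
■□■□■□
□□□■□■
□■□□■□
k=3  □□■□□■
□■□■■□
■□■□■□
□■□■□■
■□■□■□
k=4  □□■□□■
□■□■■□
■□■□■□
□□□■□■
□■□□■□
k=5  □□■□□■
□■□■■□
□□■□■□
■■□■□■
■■□□■□
k=6  □□■□□■
□■□■■□
□□□□■□
■□■□□■
■■■□■□
k=7  □□■■□■
□■■□□□
□□□■■□
■□■□□■
■■■□■□
k=8  □■□□□■
□■□□□□
□□□■■□
■□■□□■
■■■□■□
k=9  □■■□□■
□□■■□□
□□■■■□
■□■□□■
■■■□■□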